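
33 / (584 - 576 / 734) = 12111 / 214040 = 0.06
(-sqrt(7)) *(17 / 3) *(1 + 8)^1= -51 *sqrt(7)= -134.93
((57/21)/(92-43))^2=361/117649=0.00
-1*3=-3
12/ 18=2/ 3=0.67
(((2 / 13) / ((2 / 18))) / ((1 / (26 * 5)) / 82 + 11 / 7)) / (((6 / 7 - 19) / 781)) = -188283480 / 4964303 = -37.93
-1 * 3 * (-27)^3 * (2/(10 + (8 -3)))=39366/5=7873.20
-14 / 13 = -1.08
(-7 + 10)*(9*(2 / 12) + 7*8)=172.50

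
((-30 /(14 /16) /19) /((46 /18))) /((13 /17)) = -36720 /39767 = -0.92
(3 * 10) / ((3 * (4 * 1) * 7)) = 5 / 14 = 0.36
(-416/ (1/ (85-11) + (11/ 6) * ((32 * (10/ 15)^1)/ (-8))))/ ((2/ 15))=2077920/ 3247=639.95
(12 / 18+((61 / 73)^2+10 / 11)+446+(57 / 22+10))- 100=11538295 / 31974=360.86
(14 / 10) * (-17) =-119 / 5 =-23.80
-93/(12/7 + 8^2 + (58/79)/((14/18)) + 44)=-79/94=-0.84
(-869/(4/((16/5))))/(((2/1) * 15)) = -1738/75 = -23.17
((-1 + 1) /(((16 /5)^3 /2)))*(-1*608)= 0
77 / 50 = 1.54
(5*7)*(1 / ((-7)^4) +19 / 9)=228140 / 3087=73.90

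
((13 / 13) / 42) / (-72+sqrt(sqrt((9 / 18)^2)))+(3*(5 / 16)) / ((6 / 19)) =6893287 / 2322208 -sqrt(2) / 435414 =2.97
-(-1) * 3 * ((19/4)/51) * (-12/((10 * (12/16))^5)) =-608/4303125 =-0.00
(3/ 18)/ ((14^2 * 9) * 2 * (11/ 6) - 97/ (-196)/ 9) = 294/ 11409649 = 0.00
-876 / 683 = -1.28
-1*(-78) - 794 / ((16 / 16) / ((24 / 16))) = -1113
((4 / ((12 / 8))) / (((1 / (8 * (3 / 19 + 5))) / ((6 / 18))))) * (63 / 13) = 43904 / 247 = 177.75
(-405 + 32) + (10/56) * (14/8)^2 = -23837/64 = -372.45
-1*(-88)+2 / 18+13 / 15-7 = 3689 / 45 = 81.98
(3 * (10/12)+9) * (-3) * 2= -69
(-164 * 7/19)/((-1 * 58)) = 574/551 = 1.04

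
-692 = -692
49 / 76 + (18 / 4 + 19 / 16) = 1925 / 304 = 6.33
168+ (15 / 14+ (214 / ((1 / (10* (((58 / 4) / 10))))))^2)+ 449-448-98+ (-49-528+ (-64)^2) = 134850801 / 14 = 9632200.07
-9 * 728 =-6552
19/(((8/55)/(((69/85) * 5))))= 72105/136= 530.18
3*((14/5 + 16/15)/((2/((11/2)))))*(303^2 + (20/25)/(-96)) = 3514448201/1200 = 2928706.83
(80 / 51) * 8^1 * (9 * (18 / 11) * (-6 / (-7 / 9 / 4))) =7464960 / 1309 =5702.80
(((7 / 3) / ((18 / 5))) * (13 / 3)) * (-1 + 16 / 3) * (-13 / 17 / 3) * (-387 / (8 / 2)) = 3306485 / 11016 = 300.15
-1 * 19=-19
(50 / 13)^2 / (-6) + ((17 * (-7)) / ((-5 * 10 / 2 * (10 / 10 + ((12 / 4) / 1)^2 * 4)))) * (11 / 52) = -4573949 / 1875900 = -2.44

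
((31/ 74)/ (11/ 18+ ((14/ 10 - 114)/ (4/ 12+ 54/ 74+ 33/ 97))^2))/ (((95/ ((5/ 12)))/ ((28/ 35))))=106151074665/ 465023889315907139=0.00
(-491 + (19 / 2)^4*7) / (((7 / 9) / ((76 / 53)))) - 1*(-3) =154655313 / 1484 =104215.17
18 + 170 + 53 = 241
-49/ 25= -1.96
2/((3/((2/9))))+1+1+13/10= 3.45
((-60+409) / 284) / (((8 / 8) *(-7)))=-349 / 1988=-0.18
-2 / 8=-1 / 4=-0.25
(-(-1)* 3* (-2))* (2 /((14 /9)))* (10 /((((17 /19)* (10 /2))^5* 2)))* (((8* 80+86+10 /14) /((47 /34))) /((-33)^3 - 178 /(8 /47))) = 5441435544816 /17783974782783125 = 0.00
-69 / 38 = -1.82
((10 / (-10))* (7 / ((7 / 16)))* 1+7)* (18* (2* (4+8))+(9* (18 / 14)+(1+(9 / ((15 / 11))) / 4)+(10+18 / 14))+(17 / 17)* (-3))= -572679 / 140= -4090.56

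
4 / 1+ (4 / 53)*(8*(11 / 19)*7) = 6492 / 1007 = 6.45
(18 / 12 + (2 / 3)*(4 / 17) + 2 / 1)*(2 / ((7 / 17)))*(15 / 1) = 1865 / 7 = 266.43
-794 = -794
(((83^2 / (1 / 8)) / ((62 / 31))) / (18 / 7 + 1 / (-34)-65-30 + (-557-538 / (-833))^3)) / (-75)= 31855261603144 / 14930710427909304675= 0.00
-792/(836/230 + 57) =-91080/6973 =-13.06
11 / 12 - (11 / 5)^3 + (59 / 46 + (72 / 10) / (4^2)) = -68989 / 8625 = -8.00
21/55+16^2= 14101/55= 256.38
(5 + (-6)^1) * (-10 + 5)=5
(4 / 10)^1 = 2 / 5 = 0.40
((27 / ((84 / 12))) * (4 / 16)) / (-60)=-0.02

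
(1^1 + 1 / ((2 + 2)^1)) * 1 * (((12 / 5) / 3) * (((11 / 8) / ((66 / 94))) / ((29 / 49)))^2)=5303809 / 484416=10.95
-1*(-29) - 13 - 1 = 15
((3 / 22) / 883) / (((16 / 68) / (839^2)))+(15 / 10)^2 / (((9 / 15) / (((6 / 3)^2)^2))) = 40562211 / 77704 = 522.01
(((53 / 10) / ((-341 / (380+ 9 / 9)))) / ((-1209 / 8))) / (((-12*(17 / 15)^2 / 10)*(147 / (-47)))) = 15817850 / 1946047103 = 0.01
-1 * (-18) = 18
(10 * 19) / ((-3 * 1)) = -190 / 3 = -63.33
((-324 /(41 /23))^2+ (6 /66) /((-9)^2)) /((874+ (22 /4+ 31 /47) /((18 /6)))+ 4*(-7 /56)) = 2325526373615 /61634774421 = 37.73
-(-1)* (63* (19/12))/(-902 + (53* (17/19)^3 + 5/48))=-4691556/40633471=-0.12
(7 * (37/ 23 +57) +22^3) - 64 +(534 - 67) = 263609/ 23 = 11461.26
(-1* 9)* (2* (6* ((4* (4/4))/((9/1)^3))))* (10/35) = -32/189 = -0.17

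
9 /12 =3 /4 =0.75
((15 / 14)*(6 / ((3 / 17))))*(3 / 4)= 765 / 28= 27.32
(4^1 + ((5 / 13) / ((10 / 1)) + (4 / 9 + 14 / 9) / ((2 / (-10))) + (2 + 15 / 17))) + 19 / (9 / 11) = 80129 / 3978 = 20.14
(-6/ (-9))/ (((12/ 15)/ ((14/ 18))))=35/ 54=0.65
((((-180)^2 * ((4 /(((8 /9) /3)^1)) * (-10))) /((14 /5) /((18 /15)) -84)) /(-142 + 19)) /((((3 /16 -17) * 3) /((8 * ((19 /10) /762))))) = 11819520 /68633467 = 0.17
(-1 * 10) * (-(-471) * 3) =-14130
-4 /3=-1.33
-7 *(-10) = 70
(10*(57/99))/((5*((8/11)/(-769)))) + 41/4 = -3622/3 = -1207.33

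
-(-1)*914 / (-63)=-914 / 63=-14.51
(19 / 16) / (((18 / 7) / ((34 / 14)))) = 323 / 288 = 1.12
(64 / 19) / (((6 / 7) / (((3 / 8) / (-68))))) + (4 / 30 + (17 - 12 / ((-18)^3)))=13432387 / 784890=17.11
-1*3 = -3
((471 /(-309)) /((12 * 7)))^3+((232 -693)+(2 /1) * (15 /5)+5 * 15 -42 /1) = -273314069996869 /647663663808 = -422.00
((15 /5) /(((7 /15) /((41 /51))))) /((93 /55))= 11275 /3689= 3.06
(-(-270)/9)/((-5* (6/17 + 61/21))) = -2142/1163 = -1.84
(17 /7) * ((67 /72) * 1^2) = 1139 /504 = 2.26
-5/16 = -0.31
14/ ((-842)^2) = 7/ 354482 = 0.00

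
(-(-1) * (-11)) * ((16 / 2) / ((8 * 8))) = -11 / 8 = -1.38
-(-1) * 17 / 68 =1 / 4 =0.25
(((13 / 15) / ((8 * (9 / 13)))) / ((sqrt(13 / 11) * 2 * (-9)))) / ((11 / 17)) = -221 * sqrt(143) / 213840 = -0.01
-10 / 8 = -5 / 4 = -1.25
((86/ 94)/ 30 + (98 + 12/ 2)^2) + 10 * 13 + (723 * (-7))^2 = 36130780513/ 1410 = 25624667.03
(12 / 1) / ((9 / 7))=28 / 3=9.33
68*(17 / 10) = 578 / 5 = 115.60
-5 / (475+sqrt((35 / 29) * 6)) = -13775 / 1308583+sqrt(6090) / 1308583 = -0.01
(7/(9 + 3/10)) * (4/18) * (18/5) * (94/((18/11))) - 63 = -23779/837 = -28.41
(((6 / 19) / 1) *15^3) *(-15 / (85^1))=-60750 / 323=-188.08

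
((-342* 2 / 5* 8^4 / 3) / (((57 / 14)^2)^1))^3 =-33115249535031967744 / 23149125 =-1430518412036.39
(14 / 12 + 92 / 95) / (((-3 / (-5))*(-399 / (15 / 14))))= -6085 / 636804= -0.01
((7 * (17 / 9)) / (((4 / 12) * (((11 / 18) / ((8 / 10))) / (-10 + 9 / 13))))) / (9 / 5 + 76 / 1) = -31416 / 5057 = -6.21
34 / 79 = 0.43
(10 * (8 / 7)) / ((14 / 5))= 200 / 49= 4.08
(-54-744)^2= 636804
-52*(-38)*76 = 150176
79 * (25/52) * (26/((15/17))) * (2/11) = 6715/33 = 203.48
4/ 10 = 2/ 5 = 0.40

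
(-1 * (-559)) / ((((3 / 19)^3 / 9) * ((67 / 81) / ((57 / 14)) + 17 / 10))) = 59008045590 / 87869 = 671545.66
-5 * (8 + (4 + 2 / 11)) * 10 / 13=-6700 / 143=-46.85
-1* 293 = -293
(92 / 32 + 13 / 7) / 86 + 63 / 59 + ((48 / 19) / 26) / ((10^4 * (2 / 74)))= 49268033117 / 43864730000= 1.12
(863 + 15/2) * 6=5223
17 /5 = 3.40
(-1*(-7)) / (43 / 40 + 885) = 280 / 35443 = 0.01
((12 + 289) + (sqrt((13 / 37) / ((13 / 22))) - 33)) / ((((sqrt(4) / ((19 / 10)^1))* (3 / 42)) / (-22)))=-392084 / 5 - 1463* sqrt(814) / 185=-78642.42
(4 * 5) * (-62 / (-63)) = 1240 / 63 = 19.68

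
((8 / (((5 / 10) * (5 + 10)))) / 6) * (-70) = -112 / 9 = -12.44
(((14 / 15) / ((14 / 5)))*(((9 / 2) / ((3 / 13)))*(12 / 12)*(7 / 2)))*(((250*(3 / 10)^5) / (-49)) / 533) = -243 / 459200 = -0.00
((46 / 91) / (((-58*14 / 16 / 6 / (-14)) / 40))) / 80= 1104 / 2639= 0.42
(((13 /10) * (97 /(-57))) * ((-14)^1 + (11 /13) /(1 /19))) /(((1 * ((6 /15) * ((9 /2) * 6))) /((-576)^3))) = 81302581.89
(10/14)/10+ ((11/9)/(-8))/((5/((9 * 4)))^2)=-2747/350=-7.85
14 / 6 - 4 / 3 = 1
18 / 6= 3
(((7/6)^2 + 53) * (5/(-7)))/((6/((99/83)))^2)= -1183985/771568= -1.53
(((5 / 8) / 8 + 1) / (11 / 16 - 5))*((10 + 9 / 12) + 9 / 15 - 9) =-47 / 80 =-0.59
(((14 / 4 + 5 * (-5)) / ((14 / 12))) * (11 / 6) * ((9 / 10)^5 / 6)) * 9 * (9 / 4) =-754114779 / 11200000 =-67.33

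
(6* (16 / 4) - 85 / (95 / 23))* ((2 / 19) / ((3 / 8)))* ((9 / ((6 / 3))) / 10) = 156 / 361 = 0.43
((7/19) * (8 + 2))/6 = 35/57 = 0.61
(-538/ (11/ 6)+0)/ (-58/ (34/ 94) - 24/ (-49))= 1344462/ 732413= 1.84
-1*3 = -3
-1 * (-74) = 74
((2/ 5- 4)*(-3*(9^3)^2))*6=172186884/ 5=34437376.80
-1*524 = -524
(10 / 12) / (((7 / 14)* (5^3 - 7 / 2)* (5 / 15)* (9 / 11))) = 0.05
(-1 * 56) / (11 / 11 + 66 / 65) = -3640 / 131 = -27.79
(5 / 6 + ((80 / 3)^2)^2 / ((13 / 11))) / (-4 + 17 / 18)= -180224351 / 1287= -140034.46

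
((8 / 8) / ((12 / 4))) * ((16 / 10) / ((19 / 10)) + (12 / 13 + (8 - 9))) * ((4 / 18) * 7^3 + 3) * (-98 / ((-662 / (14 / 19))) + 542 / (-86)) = -8359031611 / 66795469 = -125.14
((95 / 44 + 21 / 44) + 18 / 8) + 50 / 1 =2415 / 44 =54.89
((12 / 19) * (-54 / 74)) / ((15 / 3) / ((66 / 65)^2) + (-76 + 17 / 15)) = 7056720 / 1072054613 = 0.01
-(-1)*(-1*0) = 0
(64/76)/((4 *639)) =4/12141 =0.00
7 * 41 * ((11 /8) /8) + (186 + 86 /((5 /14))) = 152361 /320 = 476.13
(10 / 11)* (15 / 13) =150 / 143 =1.05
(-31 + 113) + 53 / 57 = 4727 / 57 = 82.93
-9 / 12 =-3 / 4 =-0.75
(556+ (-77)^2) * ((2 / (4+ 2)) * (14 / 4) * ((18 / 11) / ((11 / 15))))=2042775 / 121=16882.44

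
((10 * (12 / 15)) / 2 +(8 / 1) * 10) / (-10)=-42 / 5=-8.40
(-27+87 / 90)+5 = -21.03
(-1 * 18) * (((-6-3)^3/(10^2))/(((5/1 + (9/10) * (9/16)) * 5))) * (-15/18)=-17496/4405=-3.97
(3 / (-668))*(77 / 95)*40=-462 / 3173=-0.15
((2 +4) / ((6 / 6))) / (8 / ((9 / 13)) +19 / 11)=594 / 1315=0.45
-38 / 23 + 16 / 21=-430 / 483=-0.89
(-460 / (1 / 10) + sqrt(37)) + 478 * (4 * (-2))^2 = 25998.08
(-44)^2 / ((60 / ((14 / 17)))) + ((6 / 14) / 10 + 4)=109297 / 3570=30.62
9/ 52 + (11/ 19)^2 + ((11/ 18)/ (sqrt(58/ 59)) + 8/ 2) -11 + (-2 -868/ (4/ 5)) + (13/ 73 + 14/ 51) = -76390490701/ 69888156 + 11 * sqrt(3422)/ 1044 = -1092.42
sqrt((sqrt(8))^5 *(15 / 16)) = 2 *sqrt(15) *2^(3 / 4) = 13.03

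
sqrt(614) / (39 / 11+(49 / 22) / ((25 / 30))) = 55* sqrt(614) / 342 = 3.98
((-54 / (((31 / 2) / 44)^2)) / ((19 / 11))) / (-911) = 4599936 / 16633949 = 0.28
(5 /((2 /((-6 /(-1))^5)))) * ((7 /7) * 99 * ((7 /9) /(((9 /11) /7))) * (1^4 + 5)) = 76839840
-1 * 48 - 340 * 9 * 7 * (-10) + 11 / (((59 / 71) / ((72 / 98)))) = 214161.73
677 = 677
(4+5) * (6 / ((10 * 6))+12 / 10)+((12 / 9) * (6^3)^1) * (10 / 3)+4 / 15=29159 / 30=971.97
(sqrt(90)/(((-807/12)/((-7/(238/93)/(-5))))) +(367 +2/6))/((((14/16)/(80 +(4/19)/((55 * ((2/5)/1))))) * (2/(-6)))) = -7759008/77 +223941024 * sqrt(10)/33451495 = -100745.17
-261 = -261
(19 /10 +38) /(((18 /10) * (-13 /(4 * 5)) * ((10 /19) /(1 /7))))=-361 /39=-9.26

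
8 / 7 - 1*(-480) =3368 / 7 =481.14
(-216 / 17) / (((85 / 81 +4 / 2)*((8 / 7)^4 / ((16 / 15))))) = -1750329 / 671840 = -2.61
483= 483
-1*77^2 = -5929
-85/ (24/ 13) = -1105/ 24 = -46.04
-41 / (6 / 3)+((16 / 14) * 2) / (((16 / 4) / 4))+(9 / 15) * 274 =10233 / 70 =146.19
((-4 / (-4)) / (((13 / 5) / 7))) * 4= 140 / 13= 10.77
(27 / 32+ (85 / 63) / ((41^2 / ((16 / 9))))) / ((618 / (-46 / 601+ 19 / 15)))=276571614821 / 169924091561280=0.00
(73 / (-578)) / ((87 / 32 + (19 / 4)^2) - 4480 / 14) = 1168 / 2725559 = 0.00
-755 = -755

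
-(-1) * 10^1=10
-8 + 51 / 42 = -95 / 14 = -6.79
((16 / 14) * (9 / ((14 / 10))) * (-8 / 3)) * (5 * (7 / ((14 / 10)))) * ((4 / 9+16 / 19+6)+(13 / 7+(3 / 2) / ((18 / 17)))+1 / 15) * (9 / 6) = -50882200 / 6517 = -7807.61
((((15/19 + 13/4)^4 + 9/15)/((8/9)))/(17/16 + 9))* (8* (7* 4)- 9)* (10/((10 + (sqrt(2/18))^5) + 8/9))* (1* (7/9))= 2325657781566585/507780659264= 4580.04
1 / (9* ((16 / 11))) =11 / 144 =0.08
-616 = -616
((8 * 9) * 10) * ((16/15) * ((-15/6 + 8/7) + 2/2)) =-1920/7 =-274.29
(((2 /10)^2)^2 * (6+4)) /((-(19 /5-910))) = 2 /113275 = 0.00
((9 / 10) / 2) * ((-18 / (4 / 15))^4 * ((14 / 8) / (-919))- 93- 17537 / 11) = -48001001553 / 2587904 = -18548.22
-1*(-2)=2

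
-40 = -40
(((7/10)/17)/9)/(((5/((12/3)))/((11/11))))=0.00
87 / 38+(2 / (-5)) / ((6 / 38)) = -139 / 570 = -0.24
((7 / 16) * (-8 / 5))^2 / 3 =49 / 300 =0.16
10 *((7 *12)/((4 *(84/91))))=455/2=227.50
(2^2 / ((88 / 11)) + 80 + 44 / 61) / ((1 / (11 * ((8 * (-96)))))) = -41855616 / 61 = -686157.64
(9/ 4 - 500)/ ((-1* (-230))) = -1991/ 920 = -2.16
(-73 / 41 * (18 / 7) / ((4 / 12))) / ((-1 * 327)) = 1314 / 31283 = 0.04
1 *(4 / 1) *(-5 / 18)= -10 / 9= -1.11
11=11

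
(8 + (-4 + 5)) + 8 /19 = 179 /19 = 9.42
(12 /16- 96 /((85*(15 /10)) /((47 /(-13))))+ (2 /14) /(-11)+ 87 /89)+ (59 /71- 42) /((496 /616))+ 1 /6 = -9305482403387 /200006586780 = -46.53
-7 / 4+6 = 17 / 4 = 4.25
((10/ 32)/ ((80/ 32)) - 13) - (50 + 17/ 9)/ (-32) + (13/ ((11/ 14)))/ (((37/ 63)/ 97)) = 318995089/ 117216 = 2721.43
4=4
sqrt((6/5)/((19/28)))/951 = 2 * sqrt(3990)/90345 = 0.00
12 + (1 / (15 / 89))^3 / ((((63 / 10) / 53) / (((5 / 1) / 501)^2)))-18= -2486989492 / 426952701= -5.82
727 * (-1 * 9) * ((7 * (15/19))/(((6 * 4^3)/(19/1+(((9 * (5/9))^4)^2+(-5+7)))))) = -44729943615/1216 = -36784493.10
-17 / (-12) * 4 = 17 / 3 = 5.67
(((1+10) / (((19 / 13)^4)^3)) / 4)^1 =256278936347291 / 8853259676264644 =0.03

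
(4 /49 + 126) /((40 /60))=9267 /49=189.12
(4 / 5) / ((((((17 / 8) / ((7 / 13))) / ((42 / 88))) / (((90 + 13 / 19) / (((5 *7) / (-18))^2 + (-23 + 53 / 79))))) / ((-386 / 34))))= 204280037856 / 38039643785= 5.37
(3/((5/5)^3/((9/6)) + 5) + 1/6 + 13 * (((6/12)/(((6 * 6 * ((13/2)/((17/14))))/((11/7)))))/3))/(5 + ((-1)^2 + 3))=0.08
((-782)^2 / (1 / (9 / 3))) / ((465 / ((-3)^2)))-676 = 5398936 / 155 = 34831.85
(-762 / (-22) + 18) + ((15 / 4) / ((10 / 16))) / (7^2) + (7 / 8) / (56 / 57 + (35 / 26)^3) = 13994035752 / 263966087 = 53.01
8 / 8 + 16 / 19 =35 / 19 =1.84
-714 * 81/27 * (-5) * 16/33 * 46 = 2627520/11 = 238865.45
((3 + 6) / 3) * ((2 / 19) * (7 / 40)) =21 / 380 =0.06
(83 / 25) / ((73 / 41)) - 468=-850697 / 1825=-466.14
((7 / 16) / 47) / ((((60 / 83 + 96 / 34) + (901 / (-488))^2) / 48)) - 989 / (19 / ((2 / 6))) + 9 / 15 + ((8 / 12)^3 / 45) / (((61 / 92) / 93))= -812754990383472706 / 51560608339946655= -15.76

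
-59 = -59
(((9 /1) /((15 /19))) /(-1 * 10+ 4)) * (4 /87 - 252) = 478.71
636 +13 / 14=8917 / 14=636.93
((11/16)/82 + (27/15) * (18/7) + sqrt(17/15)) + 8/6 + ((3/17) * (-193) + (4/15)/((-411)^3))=-4566953648415143/162591381479520 + sqrt(255)/15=-27.02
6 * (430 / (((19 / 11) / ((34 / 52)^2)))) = 2050455 / 3211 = 638.57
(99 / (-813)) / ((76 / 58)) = -957 / 10298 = -0.09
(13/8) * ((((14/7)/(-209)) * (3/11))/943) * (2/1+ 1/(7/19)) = -117/5518436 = -0.00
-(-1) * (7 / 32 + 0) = 7 / 32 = 0.22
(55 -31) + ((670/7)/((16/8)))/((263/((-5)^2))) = 52559/1841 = 28.55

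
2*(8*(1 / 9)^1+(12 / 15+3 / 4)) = 439 / 90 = 4.88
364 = 364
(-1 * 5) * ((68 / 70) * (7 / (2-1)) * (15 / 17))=-30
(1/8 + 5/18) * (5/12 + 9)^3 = 336.32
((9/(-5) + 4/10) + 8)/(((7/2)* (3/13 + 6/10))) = 143/63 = 2.27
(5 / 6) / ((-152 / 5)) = -25 / 912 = -0.03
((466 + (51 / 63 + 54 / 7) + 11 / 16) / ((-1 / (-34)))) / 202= 2714407 / 33936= 79.99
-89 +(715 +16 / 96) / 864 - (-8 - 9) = -368957 / 5184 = -71.17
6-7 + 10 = 9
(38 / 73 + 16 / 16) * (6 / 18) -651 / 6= -107.99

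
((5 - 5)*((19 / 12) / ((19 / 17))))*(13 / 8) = 0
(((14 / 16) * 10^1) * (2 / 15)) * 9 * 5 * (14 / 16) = 735 / 16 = 45.94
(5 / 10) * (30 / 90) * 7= 7 / 6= 1.17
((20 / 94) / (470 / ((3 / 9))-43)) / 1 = 10 / 64249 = 0.00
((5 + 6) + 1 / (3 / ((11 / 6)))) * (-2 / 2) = -11.61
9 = 9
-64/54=-32/27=-1.19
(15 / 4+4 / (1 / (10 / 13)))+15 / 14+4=4331 / 364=11.90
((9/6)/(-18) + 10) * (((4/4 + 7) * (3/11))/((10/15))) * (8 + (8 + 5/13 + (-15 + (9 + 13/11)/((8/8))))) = 375.38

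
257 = 257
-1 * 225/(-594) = 25/66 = 0.38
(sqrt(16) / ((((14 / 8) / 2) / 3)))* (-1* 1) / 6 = -16 / 7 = -2.29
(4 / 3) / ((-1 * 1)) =-4 / 3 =-1.33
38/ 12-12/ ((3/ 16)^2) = -2029/ 6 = -338.17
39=39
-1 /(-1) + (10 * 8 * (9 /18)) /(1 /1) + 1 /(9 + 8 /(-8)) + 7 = 385 /8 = 48.12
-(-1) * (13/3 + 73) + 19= 289/3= 96.33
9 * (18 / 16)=81 / 8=10.12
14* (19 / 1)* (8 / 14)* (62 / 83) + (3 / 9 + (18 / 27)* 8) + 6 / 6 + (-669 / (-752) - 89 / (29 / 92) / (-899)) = 592704713219 / 4881742608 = 121.41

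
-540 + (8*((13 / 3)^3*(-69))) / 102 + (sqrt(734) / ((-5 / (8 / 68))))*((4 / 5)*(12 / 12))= -449984 / 459 - 8*sqrt(734) / 425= -980.87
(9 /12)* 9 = 27 /4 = 6.75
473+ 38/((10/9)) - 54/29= 73274/145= 505.34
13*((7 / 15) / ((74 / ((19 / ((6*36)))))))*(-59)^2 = 25.10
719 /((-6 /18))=-2157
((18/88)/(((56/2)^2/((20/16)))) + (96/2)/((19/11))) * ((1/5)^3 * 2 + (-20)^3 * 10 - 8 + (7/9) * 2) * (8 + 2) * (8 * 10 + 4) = -9758338582642/5225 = -1867624609.12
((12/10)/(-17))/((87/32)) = -64/2465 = -0.03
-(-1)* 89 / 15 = 89 / 15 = 5.93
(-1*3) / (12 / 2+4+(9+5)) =-0.12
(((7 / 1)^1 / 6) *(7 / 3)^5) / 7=16807 / 1458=11.53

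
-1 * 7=-7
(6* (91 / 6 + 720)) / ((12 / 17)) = 74987 / 12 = 6248.92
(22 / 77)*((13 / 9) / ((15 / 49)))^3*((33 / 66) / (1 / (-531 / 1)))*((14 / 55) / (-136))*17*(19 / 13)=22288485401 / 60142500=370.59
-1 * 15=-15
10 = 10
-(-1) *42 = 42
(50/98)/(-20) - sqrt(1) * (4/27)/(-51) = -6101/269892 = -0.02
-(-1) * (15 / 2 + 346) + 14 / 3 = 2149 / 6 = 358.17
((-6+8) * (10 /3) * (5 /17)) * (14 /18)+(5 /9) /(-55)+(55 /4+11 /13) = 4229939 /262548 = 16.11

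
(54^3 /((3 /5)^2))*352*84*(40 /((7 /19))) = 1404158976000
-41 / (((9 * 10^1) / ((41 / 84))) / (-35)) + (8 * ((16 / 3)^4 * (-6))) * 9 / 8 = -9435503 / 216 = -43682.88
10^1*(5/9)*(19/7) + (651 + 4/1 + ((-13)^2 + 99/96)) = 1693663/2016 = 840.11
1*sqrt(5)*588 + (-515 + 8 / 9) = -4627 / 9 + 588*sqrt(5) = 800.70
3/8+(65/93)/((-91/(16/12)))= 5699/15624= 0.36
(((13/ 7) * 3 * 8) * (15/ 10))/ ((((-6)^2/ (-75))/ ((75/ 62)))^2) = 45703125/ 107632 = 424.62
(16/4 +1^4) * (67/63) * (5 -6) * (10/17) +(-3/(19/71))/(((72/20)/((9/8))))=-2159015/325584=-6.63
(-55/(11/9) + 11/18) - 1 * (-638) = 10685/18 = 593.61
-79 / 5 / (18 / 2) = -79 / 45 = -1.76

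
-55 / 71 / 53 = -55 / 3763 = -0.01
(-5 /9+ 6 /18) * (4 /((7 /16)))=-128 /63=-2.03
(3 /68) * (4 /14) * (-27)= -81 /238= -0.34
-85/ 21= -4.05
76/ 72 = 19/ 18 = 1.06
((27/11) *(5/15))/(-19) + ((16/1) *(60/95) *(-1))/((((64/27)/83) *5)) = -73998/1045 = -70.81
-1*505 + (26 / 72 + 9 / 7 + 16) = -122813 / 252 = -487.35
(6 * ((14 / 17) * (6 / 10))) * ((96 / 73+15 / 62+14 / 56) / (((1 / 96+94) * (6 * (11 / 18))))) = 26980128 / 1736003875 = 0.02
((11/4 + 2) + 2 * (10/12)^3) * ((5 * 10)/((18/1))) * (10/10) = 7975/486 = 16.41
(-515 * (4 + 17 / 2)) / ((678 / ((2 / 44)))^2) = -12875 / 444974112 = -0.00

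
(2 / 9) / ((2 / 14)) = 14 / 9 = 1.56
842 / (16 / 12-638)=-1263 / 955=-1.32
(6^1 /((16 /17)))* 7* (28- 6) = 3927 /4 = 981.75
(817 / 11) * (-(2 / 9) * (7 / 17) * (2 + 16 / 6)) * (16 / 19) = -134848 / 5049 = -26.71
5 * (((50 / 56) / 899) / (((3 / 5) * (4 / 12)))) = 625 / 25172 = 0.02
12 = 12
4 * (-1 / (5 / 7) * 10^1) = -56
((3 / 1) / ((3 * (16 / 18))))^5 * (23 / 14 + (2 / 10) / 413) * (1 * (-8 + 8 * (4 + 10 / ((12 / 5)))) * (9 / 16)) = 51698757627 / 541327360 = 95.50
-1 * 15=-15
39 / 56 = 0.70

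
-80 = -80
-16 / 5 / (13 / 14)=-224 / 65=-3.45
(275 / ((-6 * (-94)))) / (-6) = -275 / 3384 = -0.08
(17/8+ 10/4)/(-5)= -37/40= -0.92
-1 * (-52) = 52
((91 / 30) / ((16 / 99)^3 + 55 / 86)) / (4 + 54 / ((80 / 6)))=723196188 / 1235530123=0.59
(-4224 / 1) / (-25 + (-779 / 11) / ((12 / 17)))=557568 / 16543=33.70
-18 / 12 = -3 / 2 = -1.50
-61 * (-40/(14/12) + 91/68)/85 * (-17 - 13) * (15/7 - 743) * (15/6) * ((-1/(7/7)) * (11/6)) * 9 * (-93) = 114195671264565/56644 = 2016024137.85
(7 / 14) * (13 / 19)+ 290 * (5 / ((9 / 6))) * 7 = 6767.01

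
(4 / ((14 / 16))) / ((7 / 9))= 288 / 49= 5.88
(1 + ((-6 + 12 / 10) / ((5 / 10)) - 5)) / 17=-0.80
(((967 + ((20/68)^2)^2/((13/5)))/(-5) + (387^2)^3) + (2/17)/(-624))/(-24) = -437709602182020159051491/3127026240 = -139976312505142.32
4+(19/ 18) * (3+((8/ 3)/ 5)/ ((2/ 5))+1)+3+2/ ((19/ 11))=7073/ 513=13.79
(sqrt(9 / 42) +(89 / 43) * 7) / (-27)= -623 / 1161 - sqrt(42) / 378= -0.55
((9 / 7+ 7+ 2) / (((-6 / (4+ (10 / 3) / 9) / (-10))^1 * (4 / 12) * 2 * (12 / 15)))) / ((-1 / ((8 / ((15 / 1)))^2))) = -7552 / 189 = -39.96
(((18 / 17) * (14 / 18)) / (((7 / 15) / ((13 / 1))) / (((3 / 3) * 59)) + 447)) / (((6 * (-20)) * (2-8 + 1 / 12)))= 16107 / 6207289594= 0.00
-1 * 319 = -319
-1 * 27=-27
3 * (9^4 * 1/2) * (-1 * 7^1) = -137781/2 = -68890.50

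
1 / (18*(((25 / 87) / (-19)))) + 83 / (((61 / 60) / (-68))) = -50829611 / 9150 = -5555.15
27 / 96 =0.28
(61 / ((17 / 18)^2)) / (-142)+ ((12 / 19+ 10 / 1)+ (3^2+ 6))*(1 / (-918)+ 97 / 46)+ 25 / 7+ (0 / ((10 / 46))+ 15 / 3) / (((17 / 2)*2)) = 97286108504 / 1694725767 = 57.41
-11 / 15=-0.73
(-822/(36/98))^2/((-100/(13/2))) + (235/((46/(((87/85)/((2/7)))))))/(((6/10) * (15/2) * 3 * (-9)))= -2061560642743/6334200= -325465.04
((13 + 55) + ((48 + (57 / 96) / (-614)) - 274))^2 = 9637317986409 / 386043904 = 24964.31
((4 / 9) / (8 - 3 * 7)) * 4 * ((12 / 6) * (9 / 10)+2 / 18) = -1376 / 5265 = -0.26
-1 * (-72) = 72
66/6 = 11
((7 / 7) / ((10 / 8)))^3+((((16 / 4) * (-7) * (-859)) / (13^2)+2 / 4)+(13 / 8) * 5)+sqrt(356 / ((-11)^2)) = 2 * sqrt(89) / 11+25596153 / 169000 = 153.17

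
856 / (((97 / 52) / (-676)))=-30090112 / 97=-310207.34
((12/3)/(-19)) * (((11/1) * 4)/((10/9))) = -792/95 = -8.34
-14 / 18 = -0.78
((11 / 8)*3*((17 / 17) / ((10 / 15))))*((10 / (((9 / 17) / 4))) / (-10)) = -187 / 4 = -46.75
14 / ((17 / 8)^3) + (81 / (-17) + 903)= 4420198 / 4913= 899.69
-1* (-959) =959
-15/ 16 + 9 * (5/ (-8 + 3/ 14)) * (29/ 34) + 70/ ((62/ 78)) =75546435/ 919088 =82.20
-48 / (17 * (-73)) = 48 / 1241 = 0.04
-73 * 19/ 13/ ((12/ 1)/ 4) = -1387/ 39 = -35.56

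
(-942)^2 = 887364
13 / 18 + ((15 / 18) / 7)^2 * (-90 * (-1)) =881 / 441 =2.00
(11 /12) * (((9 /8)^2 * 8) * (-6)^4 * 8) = 96228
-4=-4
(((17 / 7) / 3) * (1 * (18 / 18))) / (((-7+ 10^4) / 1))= 17 / 209853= 0.00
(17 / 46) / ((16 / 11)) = 187 / 736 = 0.25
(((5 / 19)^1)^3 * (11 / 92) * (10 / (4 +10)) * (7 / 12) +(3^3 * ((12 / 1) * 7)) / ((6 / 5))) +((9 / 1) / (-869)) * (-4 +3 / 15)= 1890.04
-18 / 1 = -18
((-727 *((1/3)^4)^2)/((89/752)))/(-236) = 136676/34451811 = 0.00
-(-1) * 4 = 4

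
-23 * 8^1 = -184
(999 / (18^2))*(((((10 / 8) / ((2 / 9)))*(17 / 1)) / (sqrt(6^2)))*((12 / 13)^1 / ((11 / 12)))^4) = 21129569280 / 418161601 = 50.53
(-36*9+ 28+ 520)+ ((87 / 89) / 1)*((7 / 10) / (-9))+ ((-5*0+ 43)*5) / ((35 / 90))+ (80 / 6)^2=53522117 / 56070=954.56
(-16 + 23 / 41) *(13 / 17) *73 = -600717 / 697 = -861.86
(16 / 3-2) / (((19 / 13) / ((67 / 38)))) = 4355 / 1083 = 4.02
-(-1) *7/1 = 7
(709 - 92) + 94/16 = 4983/8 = 622.88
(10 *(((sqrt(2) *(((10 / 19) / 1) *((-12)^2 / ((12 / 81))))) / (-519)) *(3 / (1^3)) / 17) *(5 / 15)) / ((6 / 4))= -21600 *sqrt(2) / 55879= -0.55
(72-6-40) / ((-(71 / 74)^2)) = -142376 / 5041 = -28.24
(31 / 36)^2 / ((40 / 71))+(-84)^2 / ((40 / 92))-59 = 838310663 / 51840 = 16171.12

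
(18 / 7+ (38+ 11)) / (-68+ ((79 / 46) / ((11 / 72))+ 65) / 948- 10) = -86583684 / 130819801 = -0.66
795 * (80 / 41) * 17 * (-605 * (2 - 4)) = 1308252000 / 41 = 31908585.37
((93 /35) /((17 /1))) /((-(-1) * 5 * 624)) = 31 /618800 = 0.00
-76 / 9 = -8.44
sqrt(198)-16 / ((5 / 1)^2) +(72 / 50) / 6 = -2 / 5 +3* sqrt(22) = 13.67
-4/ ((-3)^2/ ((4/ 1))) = -16/ 9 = -1.78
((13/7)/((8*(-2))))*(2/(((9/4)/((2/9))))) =-13/567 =-0.02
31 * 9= 279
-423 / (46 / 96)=-20304 / 23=-882.78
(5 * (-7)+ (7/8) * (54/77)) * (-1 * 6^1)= 4539/22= 206.32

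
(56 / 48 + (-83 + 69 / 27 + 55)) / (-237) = 437 / 4266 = 0.10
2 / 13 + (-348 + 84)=-263.85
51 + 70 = 121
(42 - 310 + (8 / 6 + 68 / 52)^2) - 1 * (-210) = -77609 / 1521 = -51.02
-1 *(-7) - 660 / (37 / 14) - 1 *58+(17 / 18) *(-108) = -14901 / 37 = -402.73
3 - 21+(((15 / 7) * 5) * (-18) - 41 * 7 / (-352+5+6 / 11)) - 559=-20515380 / 26677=-769.03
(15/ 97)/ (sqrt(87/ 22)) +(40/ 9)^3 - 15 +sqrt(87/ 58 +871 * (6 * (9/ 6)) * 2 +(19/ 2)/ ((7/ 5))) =5 * sqrt(1914)/ 2813 +53065/ 729 +2 * sqrt(192157)/ 7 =198.11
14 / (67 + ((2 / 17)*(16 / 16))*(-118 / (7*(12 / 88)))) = 4998 / 18727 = 0.27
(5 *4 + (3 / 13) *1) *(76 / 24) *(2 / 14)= 4997 / 546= 9.15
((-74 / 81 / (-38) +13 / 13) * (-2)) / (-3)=3152 / 4617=0.68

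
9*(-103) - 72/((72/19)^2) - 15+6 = -67753/72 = -941.01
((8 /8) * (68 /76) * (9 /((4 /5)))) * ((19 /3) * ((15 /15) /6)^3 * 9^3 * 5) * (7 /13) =240975 /416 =579.27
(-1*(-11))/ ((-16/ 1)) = -11/ 16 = -0.69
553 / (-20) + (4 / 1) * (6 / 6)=-473 / 20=-23.65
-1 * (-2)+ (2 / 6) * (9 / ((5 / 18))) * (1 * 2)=118 / 5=23.60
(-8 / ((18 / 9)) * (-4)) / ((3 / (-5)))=-80 / 3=-26.67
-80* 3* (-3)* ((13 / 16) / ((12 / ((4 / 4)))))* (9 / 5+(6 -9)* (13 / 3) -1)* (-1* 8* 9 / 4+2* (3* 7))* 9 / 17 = -128466 / 17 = -7556.82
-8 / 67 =-0.12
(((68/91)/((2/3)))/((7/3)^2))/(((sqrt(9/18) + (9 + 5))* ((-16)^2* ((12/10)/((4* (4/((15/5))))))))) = 0.00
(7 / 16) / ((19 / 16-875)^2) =112 / 195468361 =0.00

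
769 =769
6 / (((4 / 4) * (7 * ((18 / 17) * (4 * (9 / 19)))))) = 323 / 756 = 0.43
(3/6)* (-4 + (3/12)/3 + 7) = 1.54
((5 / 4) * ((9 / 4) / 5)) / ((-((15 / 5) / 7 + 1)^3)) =-3087 / 16000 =-0.19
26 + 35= 61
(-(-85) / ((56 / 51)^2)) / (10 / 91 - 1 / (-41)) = 39279435 / 74816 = 525.01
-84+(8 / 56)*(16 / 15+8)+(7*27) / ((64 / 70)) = 416687 / 3360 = 124.01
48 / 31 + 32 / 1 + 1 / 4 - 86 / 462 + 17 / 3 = 375035 / 9548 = 39.28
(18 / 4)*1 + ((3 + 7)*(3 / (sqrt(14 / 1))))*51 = 9 / 2 + 765*sqrt(14) / 7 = 413.41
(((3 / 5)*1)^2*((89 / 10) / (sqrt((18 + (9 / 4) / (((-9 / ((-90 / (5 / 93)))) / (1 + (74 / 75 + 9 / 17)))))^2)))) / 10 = 1513 / 5057400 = 0.00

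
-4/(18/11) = -2.44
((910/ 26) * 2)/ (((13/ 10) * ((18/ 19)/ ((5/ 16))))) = 16625/ 936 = 17.76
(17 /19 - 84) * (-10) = 15790 /19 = 831.05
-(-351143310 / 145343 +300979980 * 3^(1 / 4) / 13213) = 351143310 / 145343 - 300979980 * 3^(1 / 4) / 13213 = -27562.99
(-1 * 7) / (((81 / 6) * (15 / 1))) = -14 / 405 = -0.03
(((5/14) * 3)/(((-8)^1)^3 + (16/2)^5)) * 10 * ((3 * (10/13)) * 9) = 1125/163072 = 0.01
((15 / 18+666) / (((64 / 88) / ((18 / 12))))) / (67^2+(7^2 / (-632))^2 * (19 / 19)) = 549345302 / 1793016737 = 0.31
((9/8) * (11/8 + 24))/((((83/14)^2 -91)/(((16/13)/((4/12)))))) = -89523/47437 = -1.89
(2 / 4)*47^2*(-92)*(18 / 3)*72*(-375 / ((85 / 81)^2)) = 4320147661920 / 289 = 14948607826.71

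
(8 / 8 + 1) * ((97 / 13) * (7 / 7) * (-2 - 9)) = -2134 / 13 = -164.15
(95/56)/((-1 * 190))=-0.01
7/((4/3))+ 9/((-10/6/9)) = -867/20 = -43.35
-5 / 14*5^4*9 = -28125 / 14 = -2008.93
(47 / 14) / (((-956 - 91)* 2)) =-47 / 29316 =-0.00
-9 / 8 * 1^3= -9 / 8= -1.12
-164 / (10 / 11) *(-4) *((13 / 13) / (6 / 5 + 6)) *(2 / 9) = 1804 / 81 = 22.27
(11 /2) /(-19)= -11 /38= -0.29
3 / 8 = 0.38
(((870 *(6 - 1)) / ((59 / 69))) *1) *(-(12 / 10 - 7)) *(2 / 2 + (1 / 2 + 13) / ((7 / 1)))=35687835 / 413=86411.22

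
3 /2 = 1.50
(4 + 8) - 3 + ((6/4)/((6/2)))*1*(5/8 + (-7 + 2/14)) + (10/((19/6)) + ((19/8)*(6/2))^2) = 509081/8512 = 59.81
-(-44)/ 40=11/ 10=1.10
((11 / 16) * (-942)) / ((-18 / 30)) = 8635 / 8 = 1079.38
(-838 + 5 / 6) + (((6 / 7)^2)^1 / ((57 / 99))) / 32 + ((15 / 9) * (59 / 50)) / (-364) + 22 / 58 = -4405340761 / 5264805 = -836.75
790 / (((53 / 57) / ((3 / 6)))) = 424.81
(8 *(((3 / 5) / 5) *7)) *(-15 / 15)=-168 / 25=-6.72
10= 10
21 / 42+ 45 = 91 / 2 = 45.50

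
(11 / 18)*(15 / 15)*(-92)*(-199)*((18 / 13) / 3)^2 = 2383.29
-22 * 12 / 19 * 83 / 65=-21912 / 1235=-17.74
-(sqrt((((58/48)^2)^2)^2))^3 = -353814783205469041/36520347436056576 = -9.69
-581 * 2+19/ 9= -10439/ 9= -1159.89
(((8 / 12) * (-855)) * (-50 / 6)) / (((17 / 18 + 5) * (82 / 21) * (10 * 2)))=89775 / 8774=10.23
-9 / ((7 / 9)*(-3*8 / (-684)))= -4617 / 14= -329.79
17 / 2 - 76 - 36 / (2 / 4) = -279 / 2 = -139.50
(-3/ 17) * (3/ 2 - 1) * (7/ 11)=-21/ 374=-0.06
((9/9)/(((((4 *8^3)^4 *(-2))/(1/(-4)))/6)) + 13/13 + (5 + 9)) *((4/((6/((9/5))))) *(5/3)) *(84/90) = 28.00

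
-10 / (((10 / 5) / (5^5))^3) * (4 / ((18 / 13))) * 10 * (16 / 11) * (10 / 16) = -99182128906250 / 99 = -1001839685921.72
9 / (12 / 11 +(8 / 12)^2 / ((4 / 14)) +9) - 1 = -262 / 1153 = -0.23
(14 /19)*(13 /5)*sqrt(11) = 182*sqrt(11) /95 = 6.35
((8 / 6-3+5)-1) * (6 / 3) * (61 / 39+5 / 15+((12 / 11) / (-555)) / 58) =61138448 / 6904755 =8.85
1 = 1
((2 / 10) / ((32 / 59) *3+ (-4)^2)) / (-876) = -59 / 4555200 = -0.00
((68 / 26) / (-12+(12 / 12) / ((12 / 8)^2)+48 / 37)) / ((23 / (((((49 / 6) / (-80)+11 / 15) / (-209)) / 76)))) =571761 / 1297893076480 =0.00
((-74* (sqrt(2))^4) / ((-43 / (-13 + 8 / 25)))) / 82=-46916 / 44075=-1.06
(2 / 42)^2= 1 / 441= 0.00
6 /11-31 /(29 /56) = -18922 /319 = -59.32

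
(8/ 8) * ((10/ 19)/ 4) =5/ 38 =0.13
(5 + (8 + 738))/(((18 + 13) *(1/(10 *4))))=30040/31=969.03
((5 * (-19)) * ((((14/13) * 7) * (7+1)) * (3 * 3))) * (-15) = 10054800/13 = 773446.15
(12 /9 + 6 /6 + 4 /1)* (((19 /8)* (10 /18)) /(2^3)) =1805 /1728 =1.04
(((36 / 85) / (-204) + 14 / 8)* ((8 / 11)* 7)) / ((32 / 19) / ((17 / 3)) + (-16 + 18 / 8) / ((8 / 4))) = -21499184 / 15892195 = -1.35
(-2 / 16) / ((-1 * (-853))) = -1 / 6824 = -0.00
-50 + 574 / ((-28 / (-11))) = 351 / 2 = 175.50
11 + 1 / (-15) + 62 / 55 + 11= 761 / 33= 23.06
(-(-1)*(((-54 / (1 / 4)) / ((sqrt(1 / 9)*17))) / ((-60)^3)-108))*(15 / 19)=-5507991 / 64600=-85.26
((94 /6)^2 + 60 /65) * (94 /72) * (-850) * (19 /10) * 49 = -107210119625 /4212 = -25453494.69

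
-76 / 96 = -19 / 24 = -0.79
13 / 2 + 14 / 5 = 93 / 10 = 9.30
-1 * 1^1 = -1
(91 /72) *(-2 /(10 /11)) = -1001 /360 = -2.78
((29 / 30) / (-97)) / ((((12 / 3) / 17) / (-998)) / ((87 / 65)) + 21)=-0.00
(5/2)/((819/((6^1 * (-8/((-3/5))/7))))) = 200/5733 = 0.03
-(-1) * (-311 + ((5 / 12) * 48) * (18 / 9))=-271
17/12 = 1.42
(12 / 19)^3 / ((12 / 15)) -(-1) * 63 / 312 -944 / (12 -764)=59414737 / 33526792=1.77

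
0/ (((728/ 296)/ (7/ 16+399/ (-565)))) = 0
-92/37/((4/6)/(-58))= 8004/37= 216.32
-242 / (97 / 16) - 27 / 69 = -89929 / 2231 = -40.31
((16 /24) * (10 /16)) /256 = 5 /3072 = 0.00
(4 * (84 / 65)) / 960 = 7 / 1300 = 0.01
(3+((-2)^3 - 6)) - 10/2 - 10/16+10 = -53/8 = -6.62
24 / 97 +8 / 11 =1040 / 1067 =0.97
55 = 55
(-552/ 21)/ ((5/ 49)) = -1288/ 5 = -257.60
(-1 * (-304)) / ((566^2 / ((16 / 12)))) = 304 / 240267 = 0.00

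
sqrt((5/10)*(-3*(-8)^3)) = 16*sqrt(3) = 27.71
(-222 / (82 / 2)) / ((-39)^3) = 0.00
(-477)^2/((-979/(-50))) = 11376450/979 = 11620.48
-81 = -81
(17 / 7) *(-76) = -1292 / 7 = -184.57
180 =180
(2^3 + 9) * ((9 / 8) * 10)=765 / 4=191.25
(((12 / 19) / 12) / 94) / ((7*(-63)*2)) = -0.00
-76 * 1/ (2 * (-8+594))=-19/ 293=-0.06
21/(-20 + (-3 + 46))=21/23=0.91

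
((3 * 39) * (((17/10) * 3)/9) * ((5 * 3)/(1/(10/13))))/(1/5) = 3825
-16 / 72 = -2 / 9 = -0.22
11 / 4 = 2.75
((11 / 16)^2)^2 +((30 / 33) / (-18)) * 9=-166629 / 720896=-0.23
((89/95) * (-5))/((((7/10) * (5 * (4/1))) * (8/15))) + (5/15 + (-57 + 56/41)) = -14638861/261744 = -55.93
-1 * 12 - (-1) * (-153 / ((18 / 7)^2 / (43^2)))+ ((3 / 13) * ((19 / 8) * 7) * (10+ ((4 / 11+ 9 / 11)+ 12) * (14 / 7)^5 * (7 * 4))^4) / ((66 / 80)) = 6843817126697311391592713 / 75371868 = 90800683441961547.13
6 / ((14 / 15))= 6.43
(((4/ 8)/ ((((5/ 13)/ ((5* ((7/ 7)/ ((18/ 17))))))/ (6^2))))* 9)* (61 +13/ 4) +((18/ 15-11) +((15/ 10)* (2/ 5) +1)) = 2555701/ 20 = 127785.05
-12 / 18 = -2 / 3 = -0.67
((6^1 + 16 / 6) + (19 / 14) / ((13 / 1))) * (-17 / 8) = -81413 / 4368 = -18.64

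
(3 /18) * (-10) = -5 /3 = -1.67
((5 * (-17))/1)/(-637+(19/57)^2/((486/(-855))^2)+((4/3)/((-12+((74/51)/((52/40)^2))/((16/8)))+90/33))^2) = 392040441994801140/2936306255231127899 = 0.13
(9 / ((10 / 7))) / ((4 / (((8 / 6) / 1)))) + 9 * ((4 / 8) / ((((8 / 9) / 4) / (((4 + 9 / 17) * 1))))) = 31899 / 340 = 93.82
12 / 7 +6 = 54 / 7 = 7.71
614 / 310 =307 / 155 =1.98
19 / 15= 1.27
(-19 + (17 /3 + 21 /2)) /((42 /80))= -340 /63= -5.40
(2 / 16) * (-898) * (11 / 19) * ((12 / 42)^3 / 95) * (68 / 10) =-335852 / 3095575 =-0.11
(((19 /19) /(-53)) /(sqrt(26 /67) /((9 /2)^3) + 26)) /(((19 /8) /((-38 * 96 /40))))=3418228512 /122664545935 - 279936 * sqrt(1742) /1594639097155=0.03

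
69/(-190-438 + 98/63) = -621/5638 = -0.11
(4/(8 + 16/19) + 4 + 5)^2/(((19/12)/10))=1576090/2793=564.30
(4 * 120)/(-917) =-480/917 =-0.52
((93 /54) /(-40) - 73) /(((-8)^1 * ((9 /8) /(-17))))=-894047 /6480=-137.97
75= 75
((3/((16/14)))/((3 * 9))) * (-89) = -623/72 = -8.65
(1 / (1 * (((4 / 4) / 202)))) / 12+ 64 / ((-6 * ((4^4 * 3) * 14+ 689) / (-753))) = 1203733 / 68646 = 17.54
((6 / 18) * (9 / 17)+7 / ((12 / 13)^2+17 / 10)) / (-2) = -214049 / 146642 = -1.46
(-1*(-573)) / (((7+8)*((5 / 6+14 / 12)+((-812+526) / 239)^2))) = 10910111 / 980190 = 11.13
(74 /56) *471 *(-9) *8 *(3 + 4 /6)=-1150182 /7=-164311.71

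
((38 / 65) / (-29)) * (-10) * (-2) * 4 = -608 / 377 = -1.61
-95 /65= -19 /13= -1.46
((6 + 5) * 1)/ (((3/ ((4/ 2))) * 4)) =11/ 6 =1.83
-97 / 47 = -2.06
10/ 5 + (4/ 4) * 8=10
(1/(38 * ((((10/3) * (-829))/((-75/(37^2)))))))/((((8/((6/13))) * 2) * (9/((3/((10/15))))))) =135/17940515008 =0.00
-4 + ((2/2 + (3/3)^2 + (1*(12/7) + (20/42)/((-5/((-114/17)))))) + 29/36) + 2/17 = 781/612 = 1.28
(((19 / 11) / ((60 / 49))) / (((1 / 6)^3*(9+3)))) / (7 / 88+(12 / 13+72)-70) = 48412 / 5725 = 8.46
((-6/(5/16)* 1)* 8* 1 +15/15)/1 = -763/5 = -152.60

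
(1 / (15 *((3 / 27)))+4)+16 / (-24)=59 / 15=3.93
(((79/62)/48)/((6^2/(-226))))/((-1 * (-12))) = -8927/642816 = -0.01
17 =17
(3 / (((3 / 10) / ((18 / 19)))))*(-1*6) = -1080 / 19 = -56.84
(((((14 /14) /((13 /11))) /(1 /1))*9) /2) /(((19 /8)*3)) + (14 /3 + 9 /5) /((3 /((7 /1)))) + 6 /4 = 17.12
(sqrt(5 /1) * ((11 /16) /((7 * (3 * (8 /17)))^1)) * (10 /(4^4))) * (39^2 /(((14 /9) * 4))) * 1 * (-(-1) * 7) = 10.40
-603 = -603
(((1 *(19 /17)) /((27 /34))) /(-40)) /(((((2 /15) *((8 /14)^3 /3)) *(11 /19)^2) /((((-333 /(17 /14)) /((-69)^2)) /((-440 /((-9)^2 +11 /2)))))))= -105414606059 /735417323520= -0.14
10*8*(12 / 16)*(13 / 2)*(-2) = -780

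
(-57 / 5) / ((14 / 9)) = -513 / 70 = -7.33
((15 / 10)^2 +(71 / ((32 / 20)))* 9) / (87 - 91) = -3213 / 32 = -100.41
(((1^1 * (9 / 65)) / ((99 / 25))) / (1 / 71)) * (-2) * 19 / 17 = -13490 / 2431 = -5.55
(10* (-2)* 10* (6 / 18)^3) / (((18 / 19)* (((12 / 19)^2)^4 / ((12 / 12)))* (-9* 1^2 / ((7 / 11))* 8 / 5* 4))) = 282351735556625 / 82752557285376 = 3.41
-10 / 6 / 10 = -1 / 6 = -0.17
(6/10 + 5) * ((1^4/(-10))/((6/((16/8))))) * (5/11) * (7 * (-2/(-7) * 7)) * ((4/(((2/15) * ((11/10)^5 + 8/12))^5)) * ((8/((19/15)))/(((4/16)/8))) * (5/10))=-5786802000000000000000000000000000000/31098266809645448424302161957537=-186081.17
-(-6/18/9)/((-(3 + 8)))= -0.00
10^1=10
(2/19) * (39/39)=2/19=0.11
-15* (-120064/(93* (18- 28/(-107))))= 32117120/30287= 1060.43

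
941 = 941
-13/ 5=-2.60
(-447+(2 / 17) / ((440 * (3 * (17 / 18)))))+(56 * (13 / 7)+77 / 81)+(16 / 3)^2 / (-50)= -4411191901 / 12874950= -342.62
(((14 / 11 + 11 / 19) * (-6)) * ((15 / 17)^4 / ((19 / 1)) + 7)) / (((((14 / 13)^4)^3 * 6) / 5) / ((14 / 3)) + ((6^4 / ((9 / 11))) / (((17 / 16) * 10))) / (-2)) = 27948002804669434322485 / 26442177876126302332592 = 1.06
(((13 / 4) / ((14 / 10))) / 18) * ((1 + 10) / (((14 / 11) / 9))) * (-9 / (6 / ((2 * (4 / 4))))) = -23595 / 784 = -30.10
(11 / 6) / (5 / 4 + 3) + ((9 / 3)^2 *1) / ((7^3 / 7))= 1537 / 2499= 0.62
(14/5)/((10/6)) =42/25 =1.68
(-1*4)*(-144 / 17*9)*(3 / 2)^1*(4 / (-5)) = -31104 / 85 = -365.93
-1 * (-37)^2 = -1369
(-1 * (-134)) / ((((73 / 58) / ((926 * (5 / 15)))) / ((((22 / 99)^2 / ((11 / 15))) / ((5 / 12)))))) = 115149952 / 21681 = 5311.10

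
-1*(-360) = 360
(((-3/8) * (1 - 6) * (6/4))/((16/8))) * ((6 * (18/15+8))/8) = 621/64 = 9.70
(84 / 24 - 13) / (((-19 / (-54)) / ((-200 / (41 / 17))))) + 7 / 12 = 1101887 / 492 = 2239.61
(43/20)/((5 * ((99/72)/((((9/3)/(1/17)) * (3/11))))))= 4.35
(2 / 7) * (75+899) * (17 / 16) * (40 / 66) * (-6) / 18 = -59.73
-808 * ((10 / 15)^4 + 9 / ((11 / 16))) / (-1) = 9566720 / 891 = 10737.06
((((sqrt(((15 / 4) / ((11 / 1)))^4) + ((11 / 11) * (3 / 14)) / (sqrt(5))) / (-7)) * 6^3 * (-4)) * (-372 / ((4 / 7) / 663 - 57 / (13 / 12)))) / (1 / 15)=119865096 * sqrt(5) / 213661 + 5618676375 / 3693283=2775.77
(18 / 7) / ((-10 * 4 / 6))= -27 / 70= -0.39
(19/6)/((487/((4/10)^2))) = 38/36525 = 0.00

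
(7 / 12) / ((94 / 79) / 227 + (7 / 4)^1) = 125531 / 377721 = 0.33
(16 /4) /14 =2 /7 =0.29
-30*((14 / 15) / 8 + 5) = -307 / 2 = -153.50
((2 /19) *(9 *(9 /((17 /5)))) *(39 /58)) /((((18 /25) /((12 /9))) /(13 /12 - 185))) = -574.31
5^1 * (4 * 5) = 100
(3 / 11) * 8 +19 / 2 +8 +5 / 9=4007 / 198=20.24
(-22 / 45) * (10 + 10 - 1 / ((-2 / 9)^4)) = 190.70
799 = 799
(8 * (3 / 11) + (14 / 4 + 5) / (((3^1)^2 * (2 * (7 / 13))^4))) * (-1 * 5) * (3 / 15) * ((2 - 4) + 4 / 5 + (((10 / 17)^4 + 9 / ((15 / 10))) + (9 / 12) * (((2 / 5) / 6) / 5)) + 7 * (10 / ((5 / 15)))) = -5625535009067717 / 9075592310400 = -619.85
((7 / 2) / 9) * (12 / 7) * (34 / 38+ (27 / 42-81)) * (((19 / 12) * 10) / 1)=-105685 / 126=-838.77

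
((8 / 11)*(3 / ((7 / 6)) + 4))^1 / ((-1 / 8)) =-2944 / 77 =-38.23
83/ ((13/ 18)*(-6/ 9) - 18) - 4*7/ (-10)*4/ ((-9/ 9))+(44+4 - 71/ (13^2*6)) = 81562409/ 2529930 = 32.24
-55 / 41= -1.34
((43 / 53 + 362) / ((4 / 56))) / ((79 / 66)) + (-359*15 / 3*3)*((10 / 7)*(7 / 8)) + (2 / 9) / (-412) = -38623084231 / 15525396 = -2487.74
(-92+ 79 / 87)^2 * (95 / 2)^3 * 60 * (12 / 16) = 269239863671875 / 6728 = 40017815646.83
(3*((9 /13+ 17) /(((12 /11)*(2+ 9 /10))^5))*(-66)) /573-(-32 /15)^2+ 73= 56458028606623849 /825052764065400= 68.43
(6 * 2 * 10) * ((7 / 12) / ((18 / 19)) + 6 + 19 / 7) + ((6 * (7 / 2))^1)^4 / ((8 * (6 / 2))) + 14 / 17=79029533 / 8568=9223.80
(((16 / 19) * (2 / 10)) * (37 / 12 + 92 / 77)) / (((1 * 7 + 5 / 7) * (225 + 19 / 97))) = 383441 / 924492690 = 0.00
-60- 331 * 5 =-1715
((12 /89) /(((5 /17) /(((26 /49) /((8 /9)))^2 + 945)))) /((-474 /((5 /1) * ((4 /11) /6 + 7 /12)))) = -17492596335 /5942263712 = -2.94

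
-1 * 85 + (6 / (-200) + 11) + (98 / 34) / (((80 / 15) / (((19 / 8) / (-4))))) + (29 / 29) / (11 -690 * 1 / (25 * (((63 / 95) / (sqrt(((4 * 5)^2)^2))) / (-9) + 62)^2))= -328661785444424804489 / 4425830140591628800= -74.26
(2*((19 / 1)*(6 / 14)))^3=1481544 / 343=4319.37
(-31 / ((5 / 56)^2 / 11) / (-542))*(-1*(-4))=2138752 / 6775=315.68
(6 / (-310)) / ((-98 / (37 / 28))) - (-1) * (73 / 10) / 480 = 0.02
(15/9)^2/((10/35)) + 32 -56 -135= -2687/18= -149.28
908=908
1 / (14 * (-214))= -1 / 2996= -0.00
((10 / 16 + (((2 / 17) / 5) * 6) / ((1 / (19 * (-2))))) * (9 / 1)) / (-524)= 29007 / 356320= 0.08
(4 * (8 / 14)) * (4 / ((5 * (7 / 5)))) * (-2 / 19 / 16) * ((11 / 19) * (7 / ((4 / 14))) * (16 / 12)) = -176 / 1083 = -0.16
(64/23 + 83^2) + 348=166515/23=7239.78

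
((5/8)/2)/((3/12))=5/4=1.25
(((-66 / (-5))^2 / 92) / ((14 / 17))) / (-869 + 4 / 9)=-166617 / 62926850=-0.00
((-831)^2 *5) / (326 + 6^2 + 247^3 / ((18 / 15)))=20716830 / 75348287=0.27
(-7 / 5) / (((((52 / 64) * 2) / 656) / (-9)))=330624 / 65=5086.52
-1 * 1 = -1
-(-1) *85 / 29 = 85 / 29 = 2.93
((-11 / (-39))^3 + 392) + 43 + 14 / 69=593794030 / 1364337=435.23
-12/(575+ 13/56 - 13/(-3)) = -2016/97367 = -0.02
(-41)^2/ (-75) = -1681/ 75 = -22.41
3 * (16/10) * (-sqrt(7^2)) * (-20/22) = 336/11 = 30.55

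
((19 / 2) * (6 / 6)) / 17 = 19 / 34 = 0.56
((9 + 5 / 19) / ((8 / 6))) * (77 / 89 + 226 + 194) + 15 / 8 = 39579957 / 13528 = 2925.78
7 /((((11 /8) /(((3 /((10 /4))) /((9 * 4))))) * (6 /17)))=238 /495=0.48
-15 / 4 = -3.75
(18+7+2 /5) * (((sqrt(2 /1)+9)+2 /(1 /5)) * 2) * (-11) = -53086 /5 - 2794 * sqrt(2) /5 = -11407.46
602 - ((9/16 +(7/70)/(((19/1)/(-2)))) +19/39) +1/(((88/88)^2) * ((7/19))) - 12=245521513/414960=591.68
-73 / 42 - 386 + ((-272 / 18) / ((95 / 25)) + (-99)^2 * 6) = 139843799 / 2394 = 58414.29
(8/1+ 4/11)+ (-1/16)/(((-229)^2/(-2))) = 38596587/4614808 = 8.36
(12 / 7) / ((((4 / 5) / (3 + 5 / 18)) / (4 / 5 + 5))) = 1711 / 42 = 40.74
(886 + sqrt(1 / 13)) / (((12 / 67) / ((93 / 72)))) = 2077 *sqrt(13) / 3744 + 920111 / 144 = 6391.66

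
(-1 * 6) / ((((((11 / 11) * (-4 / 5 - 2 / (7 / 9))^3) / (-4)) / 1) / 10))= -1286250 / 205379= -6.26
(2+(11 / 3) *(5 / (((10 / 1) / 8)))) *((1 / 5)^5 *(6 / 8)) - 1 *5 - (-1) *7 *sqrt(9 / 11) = -1249 / 250+21 *sqrt(11) / 11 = 1.34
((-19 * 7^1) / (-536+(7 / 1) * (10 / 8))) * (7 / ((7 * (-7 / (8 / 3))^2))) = 256 / 6993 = 0.04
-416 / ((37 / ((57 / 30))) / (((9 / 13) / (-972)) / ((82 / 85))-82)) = 358742078 / 204795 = 1751.71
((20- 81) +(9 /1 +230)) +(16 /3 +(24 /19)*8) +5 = 11311 /57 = 198.44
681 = 681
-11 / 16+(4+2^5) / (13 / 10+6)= 4957 / 1168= 4.24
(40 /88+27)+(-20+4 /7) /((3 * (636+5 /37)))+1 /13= 1945248973 /70681611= 27.52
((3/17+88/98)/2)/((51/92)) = 41170/42483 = 0.97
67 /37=1.81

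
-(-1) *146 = 146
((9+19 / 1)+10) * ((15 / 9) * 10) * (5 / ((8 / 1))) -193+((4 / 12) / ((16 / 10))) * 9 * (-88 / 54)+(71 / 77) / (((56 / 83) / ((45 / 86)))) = 669142601 / 3337488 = 200.49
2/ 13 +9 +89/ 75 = 10082/ 975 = 10.34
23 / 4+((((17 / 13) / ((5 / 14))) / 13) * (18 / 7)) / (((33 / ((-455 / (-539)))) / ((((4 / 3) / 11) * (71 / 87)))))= 242440369 / 42150108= 5.75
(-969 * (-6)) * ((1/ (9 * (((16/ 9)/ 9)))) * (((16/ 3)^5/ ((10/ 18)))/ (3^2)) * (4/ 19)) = 8912896/ 15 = 594193.07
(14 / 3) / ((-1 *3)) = -14 / 9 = -1.56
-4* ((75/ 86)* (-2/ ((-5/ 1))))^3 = -13500/ 79507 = -0.17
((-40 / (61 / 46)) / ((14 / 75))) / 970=-6900 / 41419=-0.17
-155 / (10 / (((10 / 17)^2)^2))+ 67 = 5440907 / 83521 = 65.14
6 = 6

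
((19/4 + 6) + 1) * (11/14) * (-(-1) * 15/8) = 7755/448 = 17.31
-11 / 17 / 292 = -11 / 4964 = -0.00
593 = 593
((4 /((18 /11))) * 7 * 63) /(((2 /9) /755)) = 3662505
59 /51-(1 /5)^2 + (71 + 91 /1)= 207974 /1275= 163.12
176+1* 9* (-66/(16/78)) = -10879/4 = -2719.75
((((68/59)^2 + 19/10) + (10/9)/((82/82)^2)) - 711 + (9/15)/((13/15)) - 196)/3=-3673509137/12218310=-300.66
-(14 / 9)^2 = -196 / 81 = -2.42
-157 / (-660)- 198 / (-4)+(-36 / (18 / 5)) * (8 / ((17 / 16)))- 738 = -8567101 / 11220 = -763.56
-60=-60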